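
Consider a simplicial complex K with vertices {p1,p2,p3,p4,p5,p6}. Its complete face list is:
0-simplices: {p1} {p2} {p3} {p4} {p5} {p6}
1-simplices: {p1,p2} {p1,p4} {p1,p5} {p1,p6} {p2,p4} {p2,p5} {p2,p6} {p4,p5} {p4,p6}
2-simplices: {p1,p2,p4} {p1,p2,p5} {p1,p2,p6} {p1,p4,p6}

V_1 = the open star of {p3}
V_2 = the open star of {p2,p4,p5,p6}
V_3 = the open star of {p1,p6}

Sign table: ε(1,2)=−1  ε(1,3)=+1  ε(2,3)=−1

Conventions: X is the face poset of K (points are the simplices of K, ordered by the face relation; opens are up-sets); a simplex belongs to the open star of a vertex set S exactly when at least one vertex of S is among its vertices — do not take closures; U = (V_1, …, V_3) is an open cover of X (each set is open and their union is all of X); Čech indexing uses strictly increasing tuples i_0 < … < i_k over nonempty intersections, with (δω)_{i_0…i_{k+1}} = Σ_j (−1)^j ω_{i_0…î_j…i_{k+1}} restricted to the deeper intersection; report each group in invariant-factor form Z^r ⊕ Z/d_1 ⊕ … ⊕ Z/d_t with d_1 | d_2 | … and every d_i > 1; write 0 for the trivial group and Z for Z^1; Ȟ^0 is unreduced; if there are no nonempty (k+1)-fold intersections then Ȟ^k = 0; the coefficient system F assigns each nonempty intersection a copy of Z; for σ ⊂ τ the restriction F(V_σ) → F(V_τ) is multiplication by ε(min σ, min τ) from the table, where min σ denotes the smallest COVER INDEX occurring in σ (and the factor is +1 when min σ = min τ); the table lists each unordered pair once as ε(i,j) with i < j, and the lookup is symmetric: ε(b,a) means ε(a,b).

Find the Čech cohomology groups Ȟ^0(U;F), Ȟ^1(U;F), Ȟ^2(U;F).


Ȟ^0(U;F) ≅ Z^2; Ȟ^1(U;F) ≅ 0; Ȟ^2(U;F) ≅ 0

nerve of the cover:
  V1={{p3}} V2={{p2},{p4},{p5},{p6},{p1,p2},{p1,p4},{p1,p5},{p1,p6},{p2,p4},{p2,p5},{p2,p6},{p4,p5},{p4,p6},{p1,p2,p4},{p1,p2,p5},{p1,p2,p6},{p1,p4,p6}} V3={{p1},{p6},{p1,p2},{p1,p4},{p1,p5},{p1,p6},{p2,p6},{p4,p6},{p1,p2,p4},{p1,p2,p5},{p1,p2,p6},{p1,p4,p6}}
  V23={{p6},{p1,p2},{p1,p4},{p1,p5},{p1,p6},{p2,p6},{p4,p6},{p1,p2,p4},{p1,p2,p5},{p1,p2,p6},{p1,p4,p6}}
C dims 3,1; δ0: rk 1, SNF 1^1
Ȟ^0 = (3 − 1) − 0 = 2, so Ȟ^0 ≅ Z^2
Ȟ^1 = (1 − 0) − 1 = 0, so Ȟ^1 ≅ 0
Ȟ^2 = (0 − 0) − 0 = 0, so Ȟ^2 ≅ 0


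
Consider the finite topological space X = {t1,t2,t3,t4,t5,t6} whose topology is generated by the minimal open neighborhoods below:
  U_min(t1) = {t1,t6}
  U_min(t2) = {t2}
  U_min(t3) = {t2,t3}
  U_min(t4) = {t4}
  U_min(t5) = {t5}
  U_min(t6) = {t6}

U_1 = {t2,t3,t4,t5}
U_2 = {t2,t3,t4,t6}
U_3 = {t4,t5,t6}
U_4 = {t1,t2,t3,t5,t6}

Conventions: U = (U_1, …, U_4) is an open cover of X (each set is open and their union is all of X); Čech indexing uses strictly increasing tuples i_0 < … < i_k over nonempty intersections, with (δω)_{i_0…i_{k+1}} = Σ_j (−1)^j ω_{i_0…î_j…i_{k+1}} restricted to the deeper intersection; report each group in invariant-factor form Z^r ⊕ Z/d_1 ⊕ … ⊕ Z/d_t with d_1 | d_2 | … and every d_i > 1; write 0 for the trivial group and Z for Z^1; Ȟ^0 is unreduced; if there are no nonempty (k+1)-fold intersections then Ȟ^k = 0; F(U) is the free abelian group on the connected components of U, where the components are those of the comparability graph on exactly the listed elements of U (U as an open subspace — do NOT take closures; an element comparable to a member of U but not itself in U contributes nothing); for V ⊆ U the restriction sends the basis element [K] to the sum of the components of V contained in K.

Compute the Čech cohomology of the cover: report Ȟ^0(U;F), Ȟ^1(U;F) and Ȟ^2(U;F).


intersection data:
  U12={t2,t3,t4} U13={t4,t5} U14={t2,t3,t5} U23={t4,t6} U24={t2,t3,t6} U34={t5,t6}
  U123={t4} U124={t2,t3} U134={t5} U234={t6}
components per intersection:
  U1: {t2,t3} {t4} {t5}
  U2: {t2,t3} {t4} {t6}
  U3: {t4} {t5} {t6}
  U4: {t1,t6} {t2,t3} {t5}
  U12: {t2,t3} {t4}
  U13: {t4} {t5}
  U14: {t2,t3} {t5}
  U23: {t4} {t6}
  U24: {t2,t3} {t6}
  U34: {t5} {t6}
  U123: {t4}
  U124: {t2,t3}
  U134: {t5}
  U234: {t6}
C dims 12,12,4; δ0: rk 8, SNF 1^8; δ1: rk 4, SNF 1^4
Ȟ^0 = (12 − 8) − 0 = 4, so Ȟ^0 ≅ Z^4
Ȟ^1 = (12 − 4) − 8 = 0, so Ȟ^1 ≅ 0
Ȟ^2 = (4 − 0) − 4 = 0, so Ȟ^2 ≅ 0

Ȟ^0(U;F) ≅ Z^4, Ȟ^1(U;F) ≅ 0, Ȟ^2(U;F) ≅ 0


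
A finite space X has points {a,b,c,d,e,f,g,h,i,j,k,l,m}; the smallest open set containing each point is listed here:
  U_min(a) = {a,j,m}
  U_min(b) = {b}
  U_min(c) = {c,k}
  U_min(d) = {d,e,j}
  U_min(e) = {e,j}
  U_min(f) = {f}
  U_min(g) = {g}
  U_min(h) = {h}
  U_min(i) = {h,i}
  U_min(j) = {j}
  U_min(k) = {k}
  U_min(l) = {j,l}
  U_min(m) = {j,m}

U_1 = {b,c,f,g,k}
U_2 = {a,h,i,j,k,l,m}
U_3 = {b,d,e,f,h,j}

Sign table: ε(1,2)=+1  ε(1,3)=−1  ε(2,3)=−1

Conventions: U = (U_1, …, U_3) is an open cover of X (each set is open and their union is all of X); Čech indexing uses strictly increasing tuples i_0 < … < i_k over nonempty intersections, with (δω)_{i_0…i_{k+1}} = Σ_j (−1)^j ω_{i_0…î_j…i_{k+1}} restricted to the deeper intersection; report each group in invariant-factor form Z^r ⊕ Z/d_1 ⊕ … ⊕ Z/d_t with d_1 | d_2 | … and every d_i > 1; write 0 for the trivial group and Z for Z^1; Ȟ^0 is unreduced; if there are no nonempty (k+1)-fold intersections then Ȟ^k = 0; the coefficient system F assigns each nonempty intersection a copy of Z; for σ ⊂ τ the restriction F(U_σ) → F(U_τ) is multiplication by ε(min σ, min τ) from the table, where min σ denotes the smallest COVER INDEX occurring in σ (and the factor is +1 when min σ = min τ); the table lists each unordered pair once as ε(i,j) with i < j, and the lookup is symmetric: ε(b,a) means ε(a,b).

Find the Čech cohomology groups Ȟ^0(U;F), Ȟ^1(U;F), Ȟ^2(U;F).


nerve simplices:
  U12={k} U13={b,f} U23={h,j}
C dims 3,3; δ0: rk 2, SNF 1^2
degree 0: 3−2−0 = 1 → Ȟ^0 ≅ Z
degree 1: 3−0−2 = 1 → Ȟ^1 ≅ Z
degree 2: 0−0−0 = 0 → Ȟ^2 ≅ 0

Ȟ^0(U;F) ≅ Z; Ȟ^1(U;F) ≅ Z; Ȟ^2(U;F) ≅ 0


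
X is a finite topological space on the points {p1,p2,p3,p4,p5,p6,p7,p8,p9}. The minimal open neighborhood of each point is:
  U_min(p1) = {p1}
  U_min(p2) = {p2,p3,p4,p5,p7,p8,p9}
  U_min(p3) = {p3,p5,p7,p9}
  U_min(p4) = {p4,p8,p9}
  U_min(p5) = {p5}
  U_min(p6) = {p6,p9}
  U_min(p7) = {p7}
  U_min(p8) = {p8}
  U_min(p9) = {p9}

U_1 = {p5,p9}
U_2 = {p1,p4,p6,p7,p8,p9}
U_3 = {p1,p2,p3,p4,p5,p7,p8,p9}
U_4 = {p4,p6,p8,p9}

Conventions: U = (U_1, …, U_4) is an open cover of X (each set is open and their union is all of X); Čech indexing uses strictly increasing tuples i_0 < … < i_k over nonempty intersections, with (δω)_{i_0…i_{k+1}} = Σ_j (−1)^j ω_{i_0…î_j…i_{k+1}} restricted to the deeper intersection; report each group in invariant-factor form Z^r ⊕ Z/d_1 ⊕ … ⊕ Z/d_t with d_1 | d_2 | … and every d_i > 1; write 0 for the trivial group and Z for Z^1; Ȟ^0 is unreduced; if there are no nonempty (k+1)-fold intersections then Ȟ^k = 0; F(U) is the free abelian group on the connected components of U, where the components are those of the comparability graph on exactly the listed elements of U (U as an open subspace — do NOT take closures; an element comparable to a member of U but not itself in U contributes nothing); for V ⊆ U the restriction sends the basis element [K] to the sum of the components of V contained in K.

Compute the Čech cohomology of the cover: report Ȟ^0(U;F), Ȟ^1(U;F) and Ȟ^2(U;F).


Ȟ^0(U;F) ≅ Z^2, Ȟ^1(U;F) ≅ 0 and Ȟ^2(U;F) ≅ 0

nerve simplices:
  U12={p9} U13={p5,p9} U14={p9} U23={p1,p4,p7,p8,p9} U24={p4,p6,p8,p9} U34={p4,p8,p9}
  U123={p9} U124={p9} U134={p9} U234={p4,p8,p9}
  U1234={p9}
components per intersection:
  U1: {p5} {p9}
  U2: {p1} {p4,p6,p8,p9} {p7}
  U3: {p1} {p2,p3,p4,p5,p7,p8,p9}
  U4: {p4,p6,p8,p9}
  U12: {p9}
  U13: {p5} {p9}
  U14: {p9}
  U23: {p1} {p4,p8,p9} {p7}
  U24: {p4,p6,p8,p9}
  U34: {p4,p8,p9}
  U123: {p9}
  U124: {p9}
  U134: {p9}
  U234: {p4,p8,p9}
  U1234: {p9}
C dims 8,9,4,1; δ0: rk 6, SNF 1^6; δ1: rk 3, SNF 1^3; δ2: rk 1, SNF 1^1
degree 0: 8−6−0 = 2 → Ȟ^0 ≅ Z^2
degree 1: 9−3−6 = 0 → Ȟ^1 ≅ 0
degree 2: 4−1−3 = 0 → Ȟ^2 ≅ 0


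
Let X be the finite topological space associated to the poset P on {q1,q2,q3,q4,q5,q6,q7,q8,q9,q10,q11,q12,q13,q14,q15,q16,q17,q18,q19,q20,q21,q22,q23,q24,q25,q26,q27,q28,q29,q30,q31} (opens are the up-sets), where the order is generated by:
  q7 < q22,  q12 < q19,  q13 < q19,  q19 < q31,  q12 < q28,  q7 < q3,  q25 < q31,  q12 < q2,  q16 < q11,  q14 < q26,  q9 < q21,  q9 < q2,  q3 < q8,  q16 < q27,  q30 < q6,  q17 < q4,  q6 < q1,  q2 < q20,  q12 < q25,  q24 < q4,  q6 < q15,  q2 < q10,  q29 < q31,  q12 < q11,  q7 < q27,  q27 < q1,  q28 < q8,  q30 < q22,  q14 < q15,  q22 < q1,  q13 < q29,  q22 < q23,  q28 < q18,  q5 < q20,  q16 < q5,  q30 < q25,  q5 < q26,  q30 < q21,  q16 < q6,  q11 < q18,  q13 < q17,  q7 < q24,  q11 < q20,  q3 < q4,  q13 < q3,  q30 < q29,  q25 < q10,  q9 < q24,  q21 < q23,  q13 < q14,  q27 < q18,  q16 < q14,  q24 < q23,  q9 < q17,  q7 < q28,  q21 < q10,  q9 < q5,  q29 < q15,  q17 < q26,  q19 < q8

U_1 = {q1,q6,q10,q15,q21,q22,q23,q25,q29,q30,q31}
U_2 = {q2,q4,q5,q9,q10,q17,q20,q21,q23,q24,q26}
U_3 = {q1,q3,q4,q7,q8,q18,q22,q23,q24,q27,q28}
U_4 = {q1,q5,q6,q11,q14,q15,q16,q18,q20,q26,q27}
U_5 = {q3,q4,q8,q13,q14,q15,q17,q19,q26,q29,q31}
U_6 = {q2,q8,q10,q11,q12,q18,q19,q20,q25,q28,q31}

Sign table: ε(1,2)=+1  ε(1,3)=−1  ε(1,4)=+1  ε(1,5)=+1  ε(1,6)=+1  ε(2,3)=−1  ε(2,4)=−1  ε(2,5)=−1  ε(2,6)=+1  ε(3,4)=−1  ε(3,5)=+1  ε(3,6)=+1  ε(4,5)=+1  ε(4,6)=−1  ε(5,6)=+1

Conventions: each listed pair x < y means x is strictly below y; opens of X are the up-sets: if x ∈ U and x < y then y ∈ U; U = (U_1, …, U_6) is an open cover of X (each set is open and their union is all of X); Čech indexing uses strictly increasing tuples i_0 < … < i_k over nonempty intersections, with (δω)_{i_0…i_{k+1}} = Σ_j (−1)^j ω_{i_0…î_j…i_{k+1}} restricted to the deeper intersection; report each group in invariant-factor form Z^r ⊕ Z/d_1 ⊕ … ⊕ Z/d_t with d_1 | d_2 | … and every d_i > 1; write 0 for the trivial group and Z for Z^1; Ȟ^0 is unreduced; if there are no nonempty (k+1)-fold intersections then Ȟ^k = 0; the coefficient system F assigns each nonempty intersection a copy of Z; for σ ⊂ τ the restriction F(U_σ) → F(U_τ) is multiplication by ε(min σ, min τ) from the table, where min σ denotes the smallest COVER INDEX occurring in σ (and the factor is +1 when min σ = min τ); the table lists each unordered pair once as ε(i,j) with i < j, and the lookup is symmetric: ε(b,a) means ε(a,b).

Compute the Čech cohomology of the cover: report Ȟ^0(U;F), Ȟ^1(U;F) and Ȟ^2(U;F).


Ȟ^0 = 0; Ȟ^1 = Z/2; Ȟ^2 = Z

nerve of the cover:
  U12={q10,q21,q23} U13={q1,q22,q23} U14={q1,q6,q15} U15={q15,q29,q31} U16={q10,q25,q31} U23={q4,q23,q24} U24={q5,q20,q26} U25={q4,q17,q26} U26={q2,q10,q20} U34={q1,q18,q27} U35={q3,q4,q8} U36={q8,q18,q28} U45={q14,q15,q26} U46={q11,q18,q20} U56={q8,q19,q31}
  U123={q23} U126={q10} U134={q1} U145={q15} U156={q31} U235={q4} U245={q26} U246={q20} U346={q18} U356={q8}
C dims 6,15,10; δ0: rk 6, SNF 1^5·2; δ1: rk 9, SNF 1^9
Ȟ^0 = (6 − 6) − 0 = 0, so Ȟ^0 ≅ 0
Ȟ^1 = (15 − 9) − 6 = 0 plus torsion [2], so Ȟ^1 ≅ Z/2
Ȟ^2 = (10 − 0) − 9 = 1, so Ȟ^2 ≅ Z


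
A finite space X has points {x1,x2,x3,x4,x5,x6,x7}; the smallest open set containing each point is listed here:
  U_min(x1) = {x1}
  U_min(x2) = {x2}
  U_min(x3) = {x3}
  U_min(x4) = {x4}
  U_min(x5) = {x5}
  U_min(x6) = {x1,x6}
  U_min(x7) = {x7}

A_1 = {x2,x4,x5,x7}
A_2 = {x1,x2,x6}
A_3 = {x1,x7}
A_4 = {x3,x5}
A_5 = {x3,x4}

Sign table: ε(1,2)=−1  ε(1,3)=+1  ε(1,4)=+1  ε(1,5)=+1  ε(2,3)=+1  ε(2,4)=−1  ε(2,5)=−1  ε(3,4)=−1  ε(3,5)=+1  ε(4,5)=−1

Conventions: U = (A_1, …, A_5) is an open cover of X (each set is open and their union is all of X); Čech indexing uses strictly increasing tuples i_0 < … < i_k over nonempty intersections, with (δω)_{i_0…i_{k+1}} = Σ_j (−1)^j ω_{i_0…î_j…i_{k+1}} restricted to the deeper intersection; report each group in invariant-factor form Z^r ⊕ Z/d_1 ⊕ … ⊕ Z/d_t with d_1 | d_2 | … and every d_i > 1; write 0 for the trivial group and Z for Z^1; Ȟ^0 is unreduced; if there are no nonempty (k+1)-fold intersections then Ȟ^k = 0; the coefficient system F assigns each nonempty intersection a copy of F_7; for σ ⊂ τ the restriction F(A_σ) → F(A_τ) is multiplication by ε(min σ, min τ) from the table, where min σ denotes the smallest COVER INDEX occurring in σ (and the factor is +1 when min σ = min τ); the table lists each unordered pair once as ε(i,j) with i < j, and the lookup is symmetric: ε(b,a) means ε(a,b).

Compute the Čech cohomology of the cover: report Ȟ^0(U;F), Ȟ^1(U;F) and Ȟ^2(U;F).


Ȟ^0 = 0; Ȟ^1 = Z/7; Ȟ^2 = 0

nonempty overlaps:
  A12={x2} A13={x7} A14={x5} A15={x4} A23={x1} A45={x3}
C dims 5,6; δ0: rk_F7 5
degree 0: 5−5−0 = 0 → Ȟ^0 ≅ 0
degree 1: 6−0−5 = 1 → Ȟ^1 ≅ Z/7
degree 2: 0−0−0 = 0 → Ȟ^2 ≅ 0


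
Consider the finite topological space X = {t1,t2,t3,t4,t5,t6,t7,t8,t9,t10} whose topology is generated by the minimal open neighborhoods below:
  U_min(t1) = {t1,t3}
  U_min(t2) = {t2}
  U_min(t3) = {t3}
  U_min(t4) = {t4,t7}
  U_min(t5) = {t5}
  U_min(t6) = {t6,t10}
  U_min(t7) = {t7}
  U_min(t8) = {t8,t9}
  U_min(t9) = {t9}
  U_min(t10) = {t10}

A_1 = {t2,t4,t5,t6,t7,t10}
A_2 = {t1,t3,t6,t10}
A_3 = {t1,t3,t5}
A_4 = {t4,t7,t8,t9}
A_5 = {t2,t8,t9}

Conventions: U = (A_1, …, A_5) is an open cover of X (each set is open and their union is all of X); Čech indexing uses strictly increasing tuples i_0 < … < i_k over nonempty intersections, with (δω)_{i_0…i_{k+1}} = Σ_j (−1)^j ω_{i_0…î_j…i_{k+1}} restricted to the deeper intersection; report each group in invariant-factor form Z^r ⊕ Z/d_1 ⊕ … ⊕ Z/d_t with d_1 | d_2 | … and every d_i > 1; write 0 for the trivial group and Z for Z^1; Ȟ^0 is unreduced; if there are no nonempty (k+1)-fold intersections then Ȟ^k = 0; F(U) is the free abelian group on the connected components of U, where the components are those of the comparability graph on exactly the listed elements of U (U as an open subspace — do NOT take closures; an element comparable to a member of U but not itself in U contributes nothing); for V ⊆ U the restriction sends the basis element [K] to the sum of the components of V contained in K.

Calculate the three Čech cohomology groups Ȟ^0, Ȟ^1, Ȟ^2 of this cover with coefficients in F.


nonempty overlaps:
  A12={t6,t10} A13={t5} A14={t4,t7} A15={t2} A23={t1,t3} A45={t8,t9}
components per intersection:
  A1: {t2} {t4,t7} {t5} {t6,t10}
  A2: {t1,t3} {t6,t10}
  A3: {t1,t3} {t5}
  A4: {t4,t7} {t8,t9}
  A5: {t2} {t8,t9}
  A12: {t6,t10}
  A13: {t5}
  A14: {t4,t7}
  A15: {t2}
  A23: {t1,t3}
  A45: {t8,t9}
C dims 12,6; δ0: rk 6, SNF 1^6
degree 0: 12−6−0 = 6 → Ȟ^0 ≅ Z^6
degree 1: 6−0−6 = 0 → Ȟ^1 ≅ 0
degree 2: 0−0−0 = 0 → Ȟ^2 ≅ 0

Ȟ^0(U;F) ≅ Z^6,  Ȟ^1(U;F) ≅ 0,  Ȟ^2(U;F) ≅ 0


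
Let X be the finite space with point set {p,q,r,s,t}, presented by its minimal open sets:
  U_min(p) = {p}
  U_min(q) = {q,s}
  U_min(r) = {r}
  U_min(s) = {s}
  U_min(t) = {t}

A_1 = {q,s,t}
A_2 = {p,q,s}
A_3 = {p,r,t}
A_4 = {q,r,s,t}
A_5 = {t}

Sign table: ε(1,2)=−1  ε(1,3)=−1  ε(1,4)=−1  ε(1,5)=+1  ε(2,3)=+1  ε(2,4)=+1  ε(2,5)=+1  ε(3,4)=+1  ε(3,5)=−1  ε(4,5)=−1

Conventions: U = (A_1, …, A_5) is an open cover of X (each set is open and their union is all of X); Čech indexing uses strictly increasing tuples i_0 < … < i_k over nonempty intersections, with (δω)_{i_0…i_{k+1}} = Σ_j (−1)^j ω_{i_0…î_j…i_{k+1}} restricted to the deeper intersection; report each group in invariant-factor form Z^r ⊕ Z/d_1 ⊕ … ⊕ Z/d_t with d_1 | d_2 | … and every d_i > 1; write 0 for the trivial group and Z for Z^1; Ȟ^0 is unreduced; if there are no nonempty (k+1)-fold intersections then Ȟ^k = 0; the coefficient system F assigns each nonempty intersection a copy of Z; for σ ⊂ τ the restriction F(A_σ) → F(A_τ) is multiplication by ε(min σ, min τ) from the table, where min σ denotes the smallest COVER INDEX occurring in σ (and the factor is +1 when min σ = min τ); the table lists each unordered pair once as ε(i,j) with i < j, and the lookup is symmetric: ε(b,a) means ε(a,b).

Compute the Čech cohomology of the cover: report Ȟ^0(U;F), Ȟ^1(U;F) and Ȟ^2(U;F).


nonempty overlaps:
  A12={q,s} A13={t} A14={q,s,t} A15={t} A23={p} A24={q,s} A34={r,t} A35={t} A45={t}
  A124={q,s} A134={t} A135={t} A145={t} A345={t}
  A1345={t}
C dims 5,9,5,1; δ0: rk 4, SNF 1^4; δ1: rk 4, SNF 1^4; δ2: rk 1, SNF 1^1
degree 0: 5−4−0 = 1 → Ȟ^0 ≅ Z
degree 1: 9−4−4 = 1 → Ȟ^1 ≅ Z
degree 2: 5−1−4 = 0 → Ȟ^2 ≅ 0

Ȟ^0 ≅ Z, Ȟ^1 ≅ Z and Ȟ^2 ≅ 0


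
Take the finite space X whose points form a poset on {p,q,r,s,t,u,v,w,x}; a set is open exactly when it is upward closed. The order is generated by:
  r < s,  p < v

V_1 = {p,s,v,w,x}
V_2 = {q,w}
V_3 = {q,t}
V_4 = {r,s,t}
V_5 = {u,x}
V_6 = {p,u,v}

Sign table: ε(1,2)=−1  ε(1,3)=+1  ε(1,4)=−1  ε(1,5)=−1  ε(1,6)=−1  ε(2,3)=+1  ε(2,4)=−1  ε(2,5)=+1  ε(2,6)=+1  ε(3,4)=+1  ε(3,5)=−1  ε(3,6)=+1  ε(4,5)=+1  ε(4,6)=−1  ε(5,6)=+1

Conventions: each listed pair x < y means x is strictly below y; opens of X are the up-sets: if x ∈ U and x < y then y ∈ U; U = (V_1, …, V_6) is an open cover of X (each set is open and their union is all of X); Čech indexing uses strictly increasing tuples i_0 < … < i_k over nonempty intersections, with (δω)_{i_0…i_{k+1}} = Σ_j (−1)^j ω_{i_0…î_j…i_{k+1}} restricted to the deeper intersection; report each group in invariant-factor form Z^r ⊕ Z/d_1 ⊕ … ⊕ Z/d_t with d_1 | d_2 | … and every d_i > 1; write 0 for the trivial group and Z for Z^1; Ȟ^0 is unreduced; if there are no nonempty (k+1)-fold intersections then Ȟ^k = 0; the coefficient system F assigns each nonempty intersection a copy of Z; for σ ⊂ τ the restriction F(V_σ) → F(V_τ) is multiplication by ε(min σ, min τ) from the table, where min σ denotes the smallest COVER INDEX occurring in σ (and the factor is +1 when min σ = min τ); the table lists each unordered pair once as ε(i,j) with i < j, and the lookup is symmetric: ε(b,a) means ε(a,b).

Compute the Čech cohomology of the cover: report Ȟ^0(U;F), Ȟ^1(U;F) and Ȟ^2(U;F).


nonempty overlaps:
  V12={w} V14={s} V15={x} V16={p,v} V23={q} V34={t} V56={u}
C dims 6,7; δ0: rk 5, SNF 1^5
degree 0: 6−5−0 = 1 → Ȟ^0 ≅ Z
degree 1: 7−0−5 = 2 → Ȟ^1 ≅ Z^2
degree 2: 0−0−0 = 0 → Ȟ^2 ≅ 0

Ȟ^0(U;F) ≅ Z, Ȟ^1(U;F) ≅ Z^2, Ȟ^2(U;F) ≅ 0


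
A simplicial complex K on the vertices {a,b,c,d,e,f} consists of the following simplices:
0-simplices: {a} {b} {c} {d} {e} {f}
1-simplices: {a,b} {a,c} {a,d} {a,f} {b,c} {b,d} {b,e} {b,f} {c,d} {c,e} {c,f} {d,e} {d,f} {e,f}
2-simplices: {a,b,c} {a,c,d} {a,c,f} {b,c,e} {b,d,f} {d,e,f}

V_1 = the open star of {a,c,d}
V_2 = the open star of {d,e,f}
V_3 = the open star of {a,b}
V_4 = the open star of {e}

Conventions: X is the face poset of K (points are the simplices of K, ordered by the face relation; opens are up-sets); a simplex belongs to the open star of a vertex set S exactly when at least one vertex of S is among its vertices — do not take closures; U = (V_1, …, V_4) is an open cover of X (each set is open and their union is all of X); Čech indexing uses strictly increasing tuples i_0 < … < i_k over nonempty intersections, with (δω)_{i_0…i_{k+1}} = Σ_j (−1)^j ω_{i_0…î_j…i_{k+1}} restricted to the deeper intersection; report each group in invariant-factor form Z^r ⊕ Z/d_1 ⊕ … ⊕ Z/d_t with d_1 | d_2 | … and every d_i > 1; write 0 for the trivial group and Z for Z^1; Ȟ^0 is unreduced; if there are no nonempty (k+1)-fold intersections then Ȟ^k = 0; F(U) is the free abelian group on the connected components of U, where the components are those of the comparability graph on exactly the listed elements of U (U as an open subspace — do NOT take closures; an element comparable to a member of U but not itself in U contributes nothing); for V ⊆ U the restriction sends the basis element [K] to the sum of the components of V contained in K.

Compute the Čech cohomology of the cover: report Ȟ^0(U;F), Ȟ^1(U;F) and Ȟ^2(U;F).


nonempty overlaps:
  V1={{a},{c},{d},{a,b},{a,c},{a,d},{a,f},{b,c},{b,d},{c,d},{c,e},{c,f},{d,e},{d,f},{a,b,c},{a,c,d},{a,c,f},{b,c,e},{b,d,f},{d,e,f}} V2={{d},{e},{f},{a,d},{a,f},{b,d},{b,e},{b,f},{c,d},{c,e},{c,f},{d,e},{d,f},{e,f},{a,c,d},{a,c,f},{b,c,e},{b,d,f},{d,e,f}} V3={{a},{b},{a,b},{a,c},{a,d},{a,f},{b,c},{b,d},{b,e},{b,f},{a,b,c},{a,c,d},{a,c,f},{b,c,e},{b,d,f}} V4={{e},{b,e},{c,e},{d,e},{e,f},{b,c,e},{d,e,f}}
  V12={{d},{a,d},{a,f},{b,d},{c,d},{c,e},{c,f},{d,e},{d,f},{a,c,d},{a,c,f},{b,c,e},{b,d,f},{d,e,f}} V13={{a},{a,b},{a,c},{a,d},{a,f},{b,c},{b,d},{a,b,c},{a,c,d},{a,c,f},{b,c,e},{b,d,f}} V14={{c,e},{d,e},{b,c,e},{d,e,f}} V23={{a,d},{a,f},{b,d},{b,e},{b,f},{a,c,d},{a,c,f},{b,c,e},{b,d,f}} V24={{e},{b,e},{c,e},{d,e},{e,f},{b,c,e},{d,e,f}} V34={{b,e},{b,c,e}}
  V123={{a,d},{a,f},{b,d},{a,c,d},{a,c,f},{b,c,e},{b,d,f}} V124={{c,e},{d,e},{b,c,e},{d,e,f}} V134={{b,c,e}} V234={{b,e},{b,c,e}}
  V1234={{b,c,e}}
components per intersection:
  V1: {{a},{c},{d},{a,b},{a,c},{a,d},{a,f},{b,c},{b,d},{c,d},{c,e},{c,f},{d,e},{d,f},{a,b,c},{a,c,d},{a,c,f},{b,c,e},{b,d,f},{d,e,f}}
  V2: {{d},{e},{f},{a,d},{a,f},{b,d},{b,e},{b,f},{c,d},{c,e},{c,f},{d,e},{d,f},{e,f},{a,c,d},{a,c,f},{b,c,e},{b,d,f},{d,e,f}}
  V3: {{a},{b},{a,b},{a,c},{a,d},{a,f},{b,c},{b,d},{b,e},{b,f},{a,b,c},{a,c,d},{a,c,f},{b,c,e},{b,d,f}}
  V4: {{e},{b,e},{c,e},{d,e},{e,f},{b,c,e},{d,e,f}}
  V12: {{d},{a,d},{b,d},{c,d},{d,e},{d,f},{a,c,d},{b,d,f},{d,e,f}} {{a,f},{c,f},{a,c,f}} {{c,e},{b,c,e}}
  V13: {{a},{a,b},{a,c},{a,d},{a,f},{b,c},{a,b,c},{a,c,d},{a,c,f},{b,c,e}} {{b,d},{b,d,f}}
  V14: {{c,e},{b,c,e}} {{d,e},{d,e,f}}
  V23: {{a,d},{a,c,d}} {{a,f},{a,c,f}} {{b,d},{b,f},{b,d,f}} {{b,e},{b,c,e}}
  V24: {{e},{b,e},{c,e},{d,e},{e,f},{b,c,e},{d,e,f}}
  V34: {{b,e},{b,c,e}}
  V123: {{a,d},{a,c,d}} {{a,f},{a,c,f}} {{b,d},{b,d,f}} {{b,c,e}}
  V124: {{c,e},{b,c,e}} {{d,e},{d,e,f}}
  V134: {{b,c,e}}
  V234: {{b,e},{b,c,e}}
  V1234: {{b,c,e}}
C dims 4,13,8,1; δ0: rk 3, SNF 1^3; δ1: rk 7, SNF 1^7; δ2: rk 1, SNF 1^1
degree 0: 4−3−0 = 1 → Ȟ^0 ≅ Z
degree 1: 13−7−3 = 3 → Ȟ^1 ≅ Z^3
degree 2: 8−1−7 = 0 → Ȟ^2 ≅ 0

Ȟ^0(U;F) ≅ Z,  Ȟ^1(U;F) ≅ Z^3,  Ȟ^2(U;F) ≅ 0


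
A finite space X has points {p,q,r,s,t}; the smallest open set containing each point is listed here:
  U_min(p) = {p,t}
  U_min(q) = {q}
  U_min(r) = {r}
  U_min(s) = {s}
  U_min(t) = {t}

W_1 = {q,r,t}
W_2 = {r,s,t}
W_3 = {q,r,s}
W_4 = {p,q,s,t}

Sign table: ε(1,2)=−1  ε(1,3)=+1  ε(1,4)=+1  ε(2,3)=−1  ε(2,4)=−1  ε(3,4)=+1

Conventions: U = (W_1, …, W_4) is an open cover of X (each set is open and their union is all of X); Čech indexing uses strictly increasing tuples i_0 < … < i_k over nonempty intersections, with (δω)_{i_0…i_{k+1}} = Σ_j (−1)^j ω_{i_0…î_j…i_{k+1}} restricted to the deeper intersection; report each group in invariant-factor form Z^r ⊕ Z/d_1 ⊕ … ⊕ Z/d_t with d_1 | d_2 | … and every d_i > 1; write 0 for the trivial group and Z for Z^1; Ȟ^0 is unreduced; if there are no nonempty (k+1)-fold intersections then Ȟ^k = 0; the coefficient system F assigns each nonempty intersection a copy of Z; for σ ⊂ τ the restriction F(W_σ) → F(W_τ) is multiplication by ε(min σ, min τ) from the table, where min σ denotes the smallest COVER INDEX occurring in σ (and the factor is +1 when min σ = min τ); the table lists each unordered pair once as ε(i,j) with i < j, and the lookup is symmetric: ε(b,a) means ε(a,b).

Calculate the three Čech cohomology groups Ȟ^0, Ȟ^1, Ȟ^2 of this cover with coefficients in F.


Ȟ^0 = Z, Ȟ^1 = 0, Ȟ^2 = Z

cover nerve:
  W12={r,t} W13={q,r} W14={q,t} W23={r,s} W24={s,t} W34={q,s}
  W123={r} W124={t} W134={q} W234={s}
C dims 4,6,4; δ0: rk 3, SNF 1^3; δ1: rk 3, SNF 1^3
Ȟ^0: (4−3)−0=1 ⇒ Z
Ȟ^1: (6−3)−3=0 ⇒ 0
Ȟ^2: (4−0)−3=1 ⇒ Z


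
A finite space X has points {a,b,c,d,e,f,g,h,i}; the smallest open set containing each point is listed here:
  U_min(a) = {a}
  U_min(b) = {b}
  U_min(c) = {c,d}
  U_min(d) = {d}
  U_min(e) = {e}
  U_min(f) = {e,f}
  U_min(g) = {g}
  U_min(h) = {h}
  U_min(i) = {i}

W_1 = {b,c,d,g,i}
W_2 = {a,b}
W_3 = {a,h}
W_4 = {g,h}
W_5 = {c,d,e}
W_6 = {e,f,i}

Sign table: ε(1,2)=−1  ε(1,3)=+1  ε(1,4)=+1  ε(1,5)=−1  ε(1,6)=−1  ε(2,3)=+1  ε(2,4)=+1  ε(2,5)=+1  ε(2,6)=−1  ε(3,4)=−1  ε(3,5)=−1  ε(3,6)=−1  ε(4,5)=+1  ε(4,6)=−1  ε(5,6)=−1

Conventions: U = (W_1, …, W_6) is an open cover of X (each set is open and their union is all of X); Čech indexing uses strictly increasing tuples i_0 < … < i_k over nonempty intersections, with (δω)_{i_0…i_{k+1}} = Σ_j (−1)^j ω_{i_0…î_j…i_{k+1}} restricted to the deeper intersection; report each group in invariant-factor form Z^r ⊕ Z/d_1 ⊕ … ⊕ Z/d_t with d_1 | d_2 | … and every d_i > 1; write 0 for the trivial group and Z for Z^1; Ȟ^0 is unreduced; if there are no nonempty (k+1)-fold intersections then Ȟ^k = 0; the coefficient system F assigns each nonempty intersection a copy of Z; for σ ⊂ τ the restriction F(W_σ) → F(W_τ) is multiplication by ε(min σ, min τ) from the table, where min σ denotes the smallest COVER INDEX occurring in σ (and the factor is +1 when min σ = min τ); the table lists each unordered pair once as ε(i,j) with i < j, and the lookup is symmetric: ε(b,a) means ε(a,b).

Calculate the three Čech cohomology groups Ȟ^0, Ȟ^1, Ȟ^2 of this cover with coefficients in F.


Ȟ^0 ≅ 0; Ȟ^1 ≅ Z ⊕ Z/2; Ȟ^2 ≅ 0

nonempty intersections:
  W12={b} W14={g} W15={c,d} W16={i} W23={a} W34={h} W56={e}
C dims 6,7; δ0: rk 6, SNF 1^5·2
Ȟ^0: (6−6)−0=0 ⇒ 0
Ȟ^1: (7−0)−6=1 plus torsion [2] ⇒ Z ⊕ Z/2
Ȟ^2: (0−0)−0=0 ⇒ 0


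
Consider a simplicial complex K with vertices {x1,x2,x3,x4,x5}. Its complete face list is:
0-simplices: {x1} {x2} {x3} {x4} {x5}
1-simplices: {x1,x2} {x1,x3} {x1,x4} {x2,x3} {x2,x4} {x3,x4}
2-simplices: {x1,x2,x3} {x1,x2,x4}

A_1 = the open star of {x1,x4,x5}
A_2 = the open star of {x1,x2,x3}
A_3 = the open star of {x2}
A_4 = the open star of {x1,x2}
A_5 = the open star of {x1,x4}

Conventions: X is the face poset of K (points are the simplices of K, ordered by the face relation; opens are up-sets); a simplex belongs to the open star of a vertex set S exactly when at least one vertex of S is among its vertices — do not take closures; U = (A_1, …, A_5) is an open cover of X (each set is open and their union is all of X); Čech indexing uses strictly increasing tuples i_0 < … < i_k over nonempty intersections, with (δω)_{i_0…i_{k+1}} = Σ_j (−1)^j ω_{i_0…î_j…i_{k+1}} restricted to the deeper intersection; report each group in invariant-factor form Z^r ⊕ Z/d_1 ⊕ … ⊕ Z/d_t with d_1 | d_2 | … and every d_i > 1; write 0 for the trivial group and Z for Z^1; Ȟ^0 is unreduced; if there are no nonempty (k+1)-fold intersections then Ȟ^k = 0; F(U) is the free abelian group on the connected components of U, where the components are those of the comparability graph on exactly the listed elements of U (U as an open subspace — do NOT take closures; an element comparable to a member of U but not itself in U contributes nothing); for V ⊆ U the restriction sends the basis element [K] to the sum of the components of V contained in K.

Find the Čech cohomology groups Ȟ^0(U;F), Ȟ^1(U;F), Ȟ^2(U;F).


Ȟ^0 = Z^2; Ȟ^1 = Z; Ȟ^2 = 0

nonempty overlaps:
  A1={{x1},{x4},{x5},{x1,x2},{x1,x3},{x1,x4},{x2,x4},{x3,x4},{x1,x2,x3},{x1,x2,x4}} A2={{x1},{x2},{x3},{x1,x2},{x1,x3},{x1,x4},{x2,x3},{x2,x4},{x3,x4},{x1,x2,x3},{x1,x2,x4}} A3={{x2},{x1,x2},{x2,x3},{x2,x4},{x1,x2,x3},{x1,x2,x4}} A4={{x1},{x2},{x1,x2},{x1,x3},{x1,x4},{x2,x3},{x2,x4},{x1,x2,x3},{x1,x2,x4}} A5={{x1},{x4},{x1,x2},{x1,x3},{x1,x4},{x2,x4},{x3,x4},{x1,x2,x3},{x1,x2,x4}}
  A12={{x1},{x1,x2},{x1,x3},{x1,x4},{x2,x4},{x3,x4},{x1,x2,x3},{x1,x2,x4}} A13={{x1,x2},{x2,x4},{x1,x2,x3},{x1,x2,x4}} A14={{x1},{x1,x2},{x1,x3},{x1,x4},{x2,x4},{x1,x2,x3},{x1,x2,x4}} A15={{x1},{x4},{x1,x2},{x1,x3},{x1,x4},{x2,x4},{x3,x4},{x1,x2,x3},{x1,x2,x4}} A23={{x2},{x1,x2},{x2,x3},{x2,x4},{x1,x2,x3},{x1,x2,x4}} A24={{x1},{x2},{x1,x2},{x1,x3},{x1,x4},{x2,x3},{x2,x4},{x1,x2,x3},{x1,x2,x4}} A25={{x1},{x1,x2},{x1,x3},{x1,x4},{x2,x4},{x3,x4},{x1,x2,x3},{x1,x2,x4}} A34={{x2},{x1,x2},{x2,x3},{x2,x4},{x1,x2,x3},{x1,x2,x4}} A35={{x1,x2},{x2,x4},{x1,x2,x3},{x1,x2,x4}} A45={{x1},{x1,x2},{x1,x3},{x1,x4},{x2,x4},{x1,x2,x3},{x1,x2,x4}}
  A123={{x1,x2},{x2,x4},{x1,x2,x3},{x1,x2,x4}} A124={{x1},{x1,x2},{x1,x3},{x1,x4},{x2,x4},{x1,x2,x3},{x1,x2,x4}} A125={{x1},{x1,x2},{x1,x3},{x1,x4},{x2,x4},{x3,x4},{x1,x2,x3},{x1,x2,x4}} A134={{x1,x2},{x2,x4},{x1,x2,x3},{x1,x2,x4}} A135={{x1,x2},{x2,x4},{x1,x2,x3},{x1,x2,x4}} A145={{x1},{x1,x2},{x1,x3},{x1,x4},{x2,x4},{x1,x2,x3},{x1,x2,x4}} A234={{x2},{x1,x2},{x2,x3},{x2,x4},{x1,x2,x3},{x1,x2,x4}} A235={{x1,x2},{x2,x4},{x1,x2,x3},{x1,x2,x4}} A245={{x1},{x1,x2},{x1,x3},{x1,x4},{x2,x4},{x1,x2,x3},{x1,x2,x4}} A345={{x1,x2},{x2,x4},{x1,x2,x3},{x1,x2,x4}}
  A1234={{x1,x2},{x2,x4},{x1,x2,x3},{x1,x2,x4}} A1235={{x1,x2},{x2,x4},{x1,x2,x3},{x1,x2,x4}} A1245={{x1},{x1,x2},{x1,x3},{x1,x4},{x2,x4},{x1,x2,x3},{x1,x2,x4}} A1345={{x1,x2},{x2,x4},{x1,x2,x3},{x1,x2,x4}} A2345={{x1,x2},{x2,x4},{x1,x2,x3},{x1,x2,x4}}
  A12345={{x1,x2},{x2,x4},{x1,x2,x3},{x1,x2,x4}}
components per intersection:
  A1: {{x1},{x4},{x1,x2},{x1,x3},{x1,x4},{x2,x4},{x3,x4},{x1,x2,x3},{x1,x2,x4}} {{x5}}
  A2: {{x1},{x2},{x3},{x1,x2},{x1,x3},{x1,x4},{x2,x3},{x2,x4},{x3,x4},{x1,x2,x3},{x1,x2,x4}}
  A3: {{x2},{x1,x2},{x2,x3},{x2,x4},{x1,x2,x3},{x1,x2,x4}}
  A4: {{x1},{x2},{x1,x2},{x1,x3},{x1,x4},{x2,x3},{x2,x4},{x1,x2,x3},{x1,x2,x4}}
  A5: {{x1},{x4},{x1,x2},{x1,x3},{x1,x4},{x2,x4},{x3,x4},{x1,x2,x3},{x1,x2,x4}}
  A12: {{x1},{x1,x2},{x1,x3},{x1,x4},{x2,x4},{x1,x2,x3},{x1,x2,x4}} {{x3,x4}}
  A13: {{x1,x2},{x2,x4},{x1,x2,x3},{x1,x2,x4}}
  A14: {{x1},{x1,x2},{x1,x3},{x1,x4},{x2,x4},{x1,x2,x3},{x1,x2,x4}}
  A15: {{x1},{x4},{x1,x2},{x1,x3},{x1,x4},{x2,x4},{x3,x4},{x1,x2,x3},{x1,x2,x4}}
  A23: {{x2},{x1,x2},{x2,x3},{x2,x4},{x1,x2,x3},{x1,x2,x4}}
  A24: {{x1},{x2},{x1,x2},{x1,x3},{x1,x4},{x2,x3},{x2,x4},{x1,x2,x3},{x1,x2,x4}}
  A25: {{x1},{x1,x2},{x1,x3},{x1,x4},{x2,x4},{x1,x2,x3},{x1,x2,x4}} {{x3,x4}}
  A34: {{x2},{x1,x2},{x2,x3},{x2,x4},{x1,x2,x3},{x1,x2,x4}}
  A35: {{x1,x2},{x2,x4},{x1,x2,x3},{x1,x2,x4}}
  A45: {{x1},{x1,x2},{x1,x3},{x1,x4},{x2,x4},{x1,x2,x3},{x1,x2,x4}}
  A123: {{x1,x2},{x2,x4},{x1,x2,x3},{x1,x2,x4}}
  A124: {{x1},{x1,x2},{x1,x3},{x1,x4},{x2,x4},{x1,x2,x3},{x1,x2,x4}}
  A125: {{x1},{x1,x2},{x1,x3},{x1,x4},{x2,x4},{x1,x2,x3},{x1,x2,x4}} {{x3,x4}}
  A134: {{x1,x2},{x2,x4},{x1,x2,x3},{x1,x2,x4}}
  A135: {{x1,x2},{x2,x4},{x1,x2,x3},{x1,x2,x4}}
  A145: {{x1},{x1,x2},{x1,x3},{x1,x4},{x2,x4},{x1,x2,x3},{x1,x2,x4}}
  A234: {{x2},{x1,x2},{x2,x3},{x2,x4},{x1,x2,x3},{x1,x2,x4}}
  A235: {{x1,x2},{x2,x4},{x1,x2,x3},{x1,x2,x4}}
  A245: {{x1},{x1,x2},{x1,x3},{x1,x4},{x2,x4},{x1,x2,x3},{x1,x2,x4}}
  A345: {{x1,x2},{x2,x4},{x1,x2,x3},{x1,x2,x4}}
  A1234: {{x1,x2},{x2,x4},{x1,x2,x3},{x1,x2,x4}}
  A1235: {{x1,x2},{x2,x4},{x1,x2,x3},{x1,x2,x4}}
  A1245: {{x1},{x1,x2},{x1,x3},{x1,x4},{x2,x4},{x1,x2,x3},{x1,x2,x4}}
  A1345: {{x1,x2},{x2,x4},{x1,x2,x3},{x1,x2,x4}}
  A2345: {{x1,x2},{x2,x4},{x1,x2,x3},{x1,x2,x4}}
  A12345: {{x1,x2},{x2,x4},{x1,x2,x3},{x1,x2,x4}}
C dims 6,12,11,5; δ0: rk 4, SNF 1^4; δ1: rk 7, SNF 1^7; δ2: rk 4, SNF 1^4
degree 0: 6−4−0 = 2 → Ȟ^0 ≅ Z^2
degree 1: 12−7−4 = 1 → Ȟ^1 ≅ Z
degree 2: 11−4−7 = 0 → Ȟ^2 ≅ 0


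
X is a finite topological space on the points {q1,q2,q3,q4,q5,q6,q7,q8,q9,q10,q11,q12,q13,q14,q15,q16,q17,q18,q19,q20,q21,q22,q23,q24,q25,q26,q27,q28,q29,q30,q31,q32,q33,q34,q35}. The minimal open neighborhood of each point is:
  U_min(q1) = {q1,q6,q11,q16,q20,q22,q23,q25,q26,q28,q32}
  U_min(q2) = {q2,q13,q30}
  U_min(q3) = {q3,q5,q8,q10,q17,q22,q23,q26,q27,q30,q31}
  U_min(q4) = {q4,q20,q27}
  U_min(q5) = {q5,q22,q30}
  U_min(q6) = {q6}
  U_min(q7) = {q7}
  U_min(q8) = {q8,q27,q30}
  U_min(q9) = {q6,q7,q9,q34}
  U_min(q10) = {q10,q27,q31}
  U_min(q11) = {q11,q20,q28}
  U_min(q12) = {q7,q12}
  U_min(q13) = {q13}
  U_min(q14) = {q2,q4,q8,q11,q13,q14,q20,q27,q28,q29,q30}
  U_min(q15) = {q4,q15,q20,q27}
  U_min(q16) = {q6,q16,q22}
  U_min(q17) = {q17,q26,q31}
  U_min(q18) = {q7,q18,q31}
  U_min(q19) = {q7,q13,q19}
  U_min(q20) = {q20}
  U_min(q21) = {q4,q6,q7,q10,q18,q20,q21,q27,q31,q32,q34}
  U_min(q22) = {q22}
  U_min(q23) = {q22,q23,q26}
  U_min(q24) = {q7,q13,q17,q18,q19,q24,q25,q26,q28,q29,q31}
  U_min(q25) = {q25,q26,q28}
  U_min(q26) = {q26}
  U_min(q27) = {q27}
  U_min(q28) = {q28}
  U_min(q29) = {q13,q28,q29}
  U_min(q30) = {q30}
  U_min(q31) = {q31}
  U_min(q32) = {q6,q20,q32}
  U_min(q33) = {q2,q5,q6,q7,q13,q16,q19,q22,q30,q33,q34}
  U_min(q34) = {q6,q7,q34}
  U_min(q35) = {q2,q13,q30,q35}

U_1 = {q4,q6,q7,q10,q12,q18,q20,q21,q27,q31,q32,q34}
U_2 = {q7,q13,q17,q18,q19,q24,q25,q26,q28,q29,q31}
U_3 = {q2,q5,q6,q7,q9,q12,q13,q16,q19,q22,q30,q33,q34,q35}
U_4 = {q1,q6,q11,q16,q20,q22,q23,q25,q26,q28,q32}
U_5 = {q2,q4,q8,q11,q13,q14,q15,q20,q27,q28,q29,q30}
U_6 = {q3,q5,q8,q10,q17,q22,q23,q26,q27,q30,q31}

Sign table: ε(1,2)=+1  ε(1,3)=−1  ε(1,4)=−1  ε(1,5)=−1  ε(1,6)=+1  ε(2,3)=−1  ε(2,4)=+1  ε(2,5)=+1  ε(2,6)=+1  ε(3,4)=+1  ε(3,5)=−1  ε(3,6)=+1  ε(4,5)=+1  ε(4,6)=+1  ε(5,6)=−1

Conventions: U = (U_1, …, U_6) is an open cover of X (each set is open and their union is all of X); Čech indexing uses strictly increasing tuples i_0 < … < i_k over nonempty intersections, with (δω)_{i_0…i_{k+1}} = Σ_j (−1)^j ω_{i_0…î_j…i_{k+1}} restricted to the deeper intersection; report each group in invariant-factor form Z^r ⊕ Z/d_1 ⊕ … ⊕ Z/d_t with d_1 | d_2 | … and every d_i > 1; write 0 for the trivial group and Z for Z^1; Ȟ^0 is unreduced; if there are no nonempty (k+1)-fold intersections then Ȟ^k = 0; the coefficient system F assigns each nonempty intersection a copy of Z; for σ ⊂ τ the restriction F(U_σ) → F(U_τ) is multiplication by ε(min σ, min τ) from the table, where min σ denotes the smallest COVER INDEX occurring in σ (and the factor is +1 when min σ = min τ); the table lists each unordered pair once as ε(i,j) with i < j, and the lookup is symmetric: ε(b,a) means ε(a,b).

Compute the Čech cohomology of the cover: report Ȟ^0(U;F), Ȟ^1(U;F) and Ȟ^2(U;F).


nerve of the cover:
  U12={q7,q18,q31} U13={q6,q7,q12,q34} U14={q6,q20,q32} U15={q4,q20,q27} U16={q10,q27,q31} U23={q7,q13,q19} U24={q25,q26,q28} U25={q13,q28,q29} U26={q17,q26,q31} U34={q6,q16,q22} U35={q2,q13,q30} U36={q5,q22,q30} U45={q11,q20,q28} U46={q22,q23,q26} U56={q8,q27,q30}
  U123={q7} U126={q31} U134={q6} U145={q20} U156={q27} U235={q13} U245={q28} U246={q26} U346={q22} U356={q30}
C dims 6,15,10; δ0: rk 6, SNF 1^5·2; δ1: rk 9, SNF 1^9
Ȟ^0 = (6 − 6) − 0 = 0, so Ȟ^0 ≅ 0
Ȟ^1 = (15 − 9) − 6 = 0 plus torsion [2], so Ȟ^1 ≅ Z/2
Ȟ^2 = (10 − 0) − 9 = 1, so Ȟ^2 ≅ Z

Ȟ^0(U;F) ≅ 0, Ȟ^1(U;F) ≅ Z/2, Ȟ^2(U;F) ≅ Z


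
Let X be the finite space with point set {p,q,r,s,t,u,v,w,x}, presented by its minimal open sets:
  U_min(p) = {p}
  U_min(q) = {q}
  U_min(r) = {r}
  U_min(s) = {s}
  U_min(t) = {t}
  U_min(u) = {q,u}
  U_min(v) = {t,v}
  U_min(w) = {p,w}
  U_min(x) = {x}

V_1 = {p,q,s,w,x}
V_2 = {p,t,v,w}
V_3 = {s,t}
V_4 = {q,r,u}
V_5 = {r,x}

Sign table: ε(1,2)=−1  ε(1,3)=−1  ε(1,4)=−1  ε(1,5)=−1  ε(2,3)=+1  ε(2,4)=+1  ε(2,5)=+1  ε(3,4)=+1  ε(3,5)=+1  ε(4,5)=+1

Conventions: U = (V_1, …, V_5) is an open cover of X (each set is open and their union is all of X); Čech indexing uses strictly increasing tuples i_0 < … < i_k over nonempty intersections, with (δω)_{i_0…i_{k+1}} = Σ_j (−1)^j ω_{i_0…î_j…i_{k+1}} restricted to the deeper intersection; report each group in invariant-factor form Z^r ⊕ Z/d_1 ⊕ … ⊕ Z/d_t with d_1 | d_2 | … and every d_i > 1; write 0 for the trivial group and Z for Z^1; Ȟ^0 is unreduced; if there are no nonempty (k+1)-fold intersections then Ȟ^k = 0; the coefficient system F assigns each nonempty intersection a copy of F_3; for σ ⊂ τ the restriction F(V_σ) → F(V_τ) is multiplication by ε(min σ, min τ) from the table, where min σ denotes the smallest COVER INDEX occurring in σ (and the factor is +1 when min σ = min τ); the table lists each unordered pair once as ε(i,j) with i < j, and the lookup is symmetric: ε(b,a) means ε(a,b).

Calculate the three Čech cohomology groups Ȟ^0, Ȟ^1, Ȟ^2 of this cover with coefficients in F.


cover nerve:
  V12={p,w} V13={s} V14={q} V15={x} V23={t} V45={r}
C dims 5,6; δ0: rk_F3 4
Ȟ^0: (5−4)−0=1 ⇒ Z/3
Ȟ^1: (6−0)−4=2 ⇒ Z/3 ⊕ Z/3
Ȟ^2: (0−0)−0=0 ⇒ 0

Ȟ^0(U;F) ≅ Z/3, Ȟ^1(U;F) ≅ Z/3 ⊕ Z/3 and Ȟ^2(U;F) ≅ 0


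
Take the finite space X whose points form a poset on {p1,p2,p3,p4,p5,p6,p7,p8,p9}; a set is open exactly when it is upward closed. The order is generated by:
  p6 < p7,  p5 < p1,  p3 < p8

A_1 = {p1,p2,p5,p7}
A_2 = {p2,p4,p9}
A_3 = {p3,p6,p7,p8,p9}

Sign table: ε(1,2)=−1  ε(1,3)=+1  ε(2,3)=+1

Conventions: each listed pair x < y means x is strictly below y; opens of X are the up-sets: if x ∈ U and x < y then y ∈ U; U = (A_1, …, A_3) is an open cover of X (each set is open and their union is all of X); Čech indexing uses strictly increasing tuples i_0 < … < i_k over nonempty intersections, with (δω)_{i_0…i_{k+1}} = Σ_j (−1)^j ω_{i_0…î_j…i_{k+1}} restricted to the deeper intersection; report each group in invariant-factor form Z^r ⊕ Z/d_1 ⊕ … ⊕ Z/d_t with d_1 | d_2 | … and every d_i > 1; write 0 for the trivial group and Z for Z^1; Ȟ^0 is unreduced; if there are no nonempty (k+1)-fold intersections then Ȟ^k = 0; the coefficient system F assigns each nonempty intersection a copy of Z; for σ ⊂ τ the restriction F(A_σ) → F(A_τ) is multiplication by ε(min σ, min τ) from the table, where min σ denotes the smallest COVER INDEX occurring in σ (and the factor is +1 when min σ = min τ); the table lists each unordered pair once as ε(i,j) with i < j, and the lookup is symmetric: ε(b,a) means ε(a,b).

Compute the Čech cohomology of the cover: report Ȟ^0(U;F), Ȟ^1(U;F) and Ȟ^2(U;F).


Ȟ^0(U;F) ≅ 0, Ȟ^1(U;F) ≅ Z/2, Ȟ^2(U;F) ≅ 0

nonempty overlaps:
  A12={p2} A13={p7} A23={p9}
C dims 3,3; δ0: rk 3, SNF 1^2·2
degree 0: 3−3−0 = 0 → Ȟ^0 ≅ 0
degree 1: 3−0−3 = 0 plus torsion [2] → Ȟ^1 ≅ Z/2
degree 2: 0−0−0 = 0 → Ȟ^2 ≅ 0


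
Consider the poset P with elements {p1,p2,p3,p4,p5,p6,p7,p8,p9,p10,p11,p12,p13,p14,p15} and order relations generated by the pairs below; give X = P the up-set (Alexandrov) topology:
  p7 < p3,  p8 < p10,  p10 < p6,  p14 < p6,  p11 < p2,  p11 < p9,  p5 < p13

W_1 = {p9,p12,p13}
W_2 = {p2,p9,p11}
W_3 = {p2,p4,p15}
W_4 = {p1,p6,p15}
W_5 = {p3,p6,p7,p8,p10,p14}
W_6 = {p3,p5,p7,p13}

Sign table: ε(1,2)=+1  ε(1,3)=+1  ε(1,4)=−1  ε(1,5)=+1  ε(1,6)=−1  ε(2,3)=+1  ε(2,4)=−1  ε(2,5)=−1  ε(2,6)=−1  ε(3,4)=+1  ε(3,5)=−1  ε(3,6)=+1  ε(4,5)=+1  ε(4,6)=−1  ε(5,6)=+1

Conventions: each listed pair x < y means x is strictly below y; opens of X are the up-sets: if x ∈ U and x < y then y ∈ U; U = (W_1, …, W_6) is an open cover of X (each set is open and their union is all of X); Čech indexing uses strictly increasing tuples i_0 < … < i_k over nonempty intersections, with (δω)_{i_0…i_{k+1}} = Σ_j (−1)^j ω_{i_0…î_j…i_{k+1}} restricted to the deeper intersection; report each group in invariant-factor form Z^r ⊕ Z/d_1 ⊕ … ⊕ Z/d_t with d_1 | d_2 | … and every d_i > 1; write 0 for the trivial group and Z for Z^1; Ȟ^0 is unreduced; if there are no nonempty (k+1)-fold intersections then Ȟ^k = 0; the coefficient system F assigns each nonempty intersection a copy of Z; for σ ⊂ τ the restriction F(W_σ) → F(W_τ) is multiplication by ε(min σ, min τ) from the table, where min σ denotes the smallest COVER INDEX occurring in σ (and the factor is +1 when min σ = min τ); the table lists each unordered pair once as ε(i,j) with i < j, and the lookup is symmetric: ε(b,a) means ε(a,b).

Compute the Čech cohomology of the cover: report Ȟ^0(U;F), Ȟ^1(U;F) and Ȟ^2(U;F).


Ȟ^0(U;F) ≅ 0,  Ȟ^1(U;F) ≅ Z/2,  Ȟ^2(U;F) ≅ 0

nonempty overlaps:
  W12={p9} W16={p13} W23={p2} W34={p15} W45={p6} W56={p3,p7}
C dims 6,6; δ0: rk 6, SNF 1^5·2
degree 0: 6−6−0 = 0 → Ȟ^0 ≅ 0
degree 1: 6−0−6 = 0 plus torsion [2] → Ȟ^1 ≅ Z/2
degree 2: 0−0−0 = 0 → Ȟ^2 ≅ 0
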